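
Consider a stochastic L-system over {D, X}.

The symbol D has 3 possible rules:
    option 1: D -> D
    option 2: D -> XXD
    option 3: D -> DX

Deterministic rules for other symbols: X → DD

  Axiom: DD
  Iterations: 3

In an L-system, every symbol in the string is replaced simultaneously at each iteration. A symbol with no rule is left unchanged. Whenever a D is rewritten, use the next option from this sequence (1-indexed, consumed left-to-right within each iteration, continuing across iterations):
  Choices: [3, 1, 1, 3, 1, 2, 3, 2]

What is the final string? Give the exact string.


Step 0: DD
Step 1: DXD  (used choices [3, 1])
Step 2: DDDDX  (used choices [1, 3])
Step 3: DXXDDXXXDDD  (used choices [1, 2, 3, 2])

Answer: DXXDDXXXDDD


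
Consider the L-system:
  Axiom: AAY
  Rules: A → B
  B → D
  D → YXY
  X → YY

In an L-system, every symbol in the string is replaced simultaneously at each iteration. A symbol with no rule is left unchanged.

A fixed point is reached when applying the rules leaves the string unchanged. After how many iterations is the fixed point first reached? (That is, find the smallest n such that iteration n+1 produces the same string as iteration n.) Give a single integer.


Answer: 4

Derivation:
Step 0: AAY
Step 1: BBY
Step 2: DDY
Step 3: YXYYXYY
Step 4: YYYYYYYYY
Step 5: YYYYYYYYY  (unchanged — fixed point at step 4)


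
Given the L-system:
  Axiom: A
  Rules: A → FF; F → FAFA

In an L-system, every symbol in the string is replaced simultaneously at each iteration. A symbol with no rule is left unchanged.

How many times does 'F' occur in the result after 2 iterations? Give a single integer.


Step 0: A  (0 'F')
Step 1: FF  (2 'F')
Step 2: FAFAFAFA  (4 'F')

Answer: 4


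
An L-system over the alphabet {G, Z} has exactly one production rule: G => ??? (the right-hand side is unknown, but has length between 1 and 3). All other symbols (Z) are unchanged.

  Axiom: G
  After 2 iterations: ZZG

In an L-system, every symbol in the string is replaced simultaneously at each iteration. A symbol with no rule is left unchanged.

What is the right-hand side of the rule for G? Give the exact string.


Answer: ZG

Derivation:
Trying G => ZG:
  Step 0: G
  Step 1: ZG
  Step 2: ZZG
Matches the given result.


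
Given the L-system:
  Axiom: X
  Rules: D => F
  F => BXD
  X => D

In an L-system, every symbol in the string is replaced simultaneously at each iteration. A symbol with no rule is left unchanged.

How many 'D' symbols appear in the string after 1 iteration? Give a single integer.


Step 0: X  (0 'D')
Step 1: D  (1 'D')

Answer: 1


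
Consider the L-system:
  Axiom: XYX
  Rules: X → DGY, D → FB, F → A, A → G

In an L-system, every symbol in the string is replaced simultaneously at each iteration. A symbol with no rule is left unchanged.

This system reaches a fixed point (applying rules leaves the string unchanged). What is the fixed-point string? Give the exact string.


Step 0: XYX
Step 1: DGYYDGY
Step 2: FBGYYFBGY
Step 3: ABGYYABGY
Step 4: GBGYYGBGY
Step 5: GBGYYGBGY  (unchanged — fixed point at step 4)

Answer: GBGYYGBGY


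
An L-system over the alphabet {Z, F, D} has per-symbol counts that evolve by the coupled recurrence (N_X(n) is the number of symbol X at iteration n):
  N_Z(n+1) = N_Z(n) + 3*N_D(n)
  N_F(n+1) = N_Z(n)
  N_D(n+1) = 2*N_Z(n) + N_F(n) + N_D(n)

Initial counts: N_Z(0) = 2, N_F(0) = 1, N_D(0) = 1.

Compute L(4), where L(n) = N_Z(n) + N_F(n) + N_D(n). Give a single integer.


Answer: 607

Derivation:
Step 0: N_Z=2, N_F=1, N_D=1, L=4
Step 1: N_Z=5, N_F=2, N_D=6, L=13
Step 2: N_Z=23, N_F=5, N_D=18, L=46
Step 3: N_Z=77, N_F=23, N_D=69, L=169
Step 4: N_Z=284, N_F=77, N_D=246, L=607


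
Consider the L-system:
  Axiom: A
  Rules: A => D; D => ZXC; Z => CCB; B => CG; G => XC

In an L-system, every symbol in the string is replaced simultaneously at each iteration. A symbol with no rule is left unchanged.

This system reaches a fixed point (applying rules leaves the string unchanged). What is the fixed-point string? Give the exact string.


Answer: CCCXCXC

Derivation:
Step 0: A
Step 1: D
Step 2: ZXC
Step 3: CCBXC
Step 4: CCCGXC
Step 5: CCCXCXC
Step 6: CCCXCXC  (unchanged — fixed point at step 5)


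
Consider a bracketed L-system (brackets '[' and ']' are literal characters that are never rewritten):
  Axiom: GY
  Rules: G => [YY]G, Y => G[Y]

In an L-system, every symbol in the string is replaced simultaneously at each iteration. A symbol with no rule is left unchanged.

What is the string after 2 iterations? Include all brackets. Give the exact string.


Answer: [G[Y]G[Y]][YY]G[YY]G[G[Y]]

Derivation:
Step 0: GY
Step 1: [YY]GG[Y]
Step 2: [G[Y]G[Y]][YY]G[YY]G[G[Y]]


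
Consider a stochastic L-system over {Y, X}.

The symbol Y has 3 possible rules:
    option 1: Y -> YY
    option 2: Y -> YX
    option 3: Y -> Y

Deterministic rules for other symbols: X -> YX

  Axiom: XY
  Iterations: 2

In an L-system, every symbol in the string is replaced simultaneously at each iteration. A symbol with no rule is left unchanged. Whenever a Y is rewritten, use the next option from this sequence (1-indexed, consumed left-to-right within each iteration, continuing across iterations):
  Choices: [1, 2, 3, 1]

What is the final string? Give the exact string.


Step 0: XY
Step 1: YXYY  (used choices [1])
Step 2: YXYXYYY  (used choices [2, 3, 1])

Answer: YXYXYYY


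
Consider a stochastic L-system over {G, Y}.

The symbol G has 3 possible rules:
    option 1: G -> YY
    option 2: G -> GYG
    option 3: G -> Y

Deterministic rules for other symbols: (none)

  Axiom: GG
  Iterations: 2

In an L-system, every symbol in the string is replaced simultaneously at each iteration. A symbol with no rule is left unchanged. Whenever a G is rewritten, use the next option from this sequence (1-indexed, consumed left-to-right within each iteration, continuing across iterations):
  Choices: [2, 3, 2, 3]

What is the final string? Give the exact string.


Answer: GYGYYY

Derivation:
Step 0: GG
Step 1: GYGY  (used choices [2, 3])
Step 2: GYGYYY  (used choices [2, 3])


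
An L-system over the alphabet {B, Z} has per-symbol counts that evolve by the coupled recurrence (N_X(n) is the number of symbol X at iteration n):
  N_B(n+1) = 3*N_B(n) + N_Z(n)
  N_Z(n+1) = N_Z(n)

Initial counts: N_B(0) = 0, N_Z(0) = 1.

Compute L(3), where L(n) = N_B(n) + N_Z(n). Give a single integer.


Answer: 14

Derivation:
Step 0: N_B=0, N_Z=1, L=1
Step 1: N_B=1, N_Z=1, L=2
Step 2: N_B=4, N_Z=1, L=5
Step 3: N_B=13, N_Z=1, L=14


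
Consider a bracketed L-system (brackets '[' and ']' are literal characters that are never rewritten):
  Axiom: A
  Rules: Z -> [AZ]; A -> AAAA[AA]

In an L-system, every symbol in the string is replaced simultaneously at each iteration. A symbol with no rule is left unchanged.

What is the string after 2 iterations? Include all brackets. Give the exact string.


Step 0: A
Step 1: AAAA[AA]
Step 2: AAAA[AA]AAAA[AA]AAAA[AA]AAAA[AA][AAAA[AA]AAAA[AA]]

Answer: AAAA[AA]AAAA[AA]AAAA[AA]AAAA[AA][AAAA[AA]AAAA[AA]]


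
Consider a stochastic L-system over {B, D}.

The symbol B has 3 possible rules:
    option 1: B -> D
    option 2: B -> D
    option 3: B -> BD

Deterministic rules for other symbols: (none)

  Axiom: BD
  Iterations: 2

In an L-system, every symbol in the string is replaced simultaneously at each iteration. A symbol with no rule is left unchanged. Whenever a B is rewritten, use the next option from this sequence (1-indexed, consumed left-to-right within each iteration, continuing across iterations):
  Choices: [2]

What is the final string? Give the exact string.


Step 0: BD
Step 1: DD  (used choices [2])
Step 2: DD  (used choices [])

Answer: DD


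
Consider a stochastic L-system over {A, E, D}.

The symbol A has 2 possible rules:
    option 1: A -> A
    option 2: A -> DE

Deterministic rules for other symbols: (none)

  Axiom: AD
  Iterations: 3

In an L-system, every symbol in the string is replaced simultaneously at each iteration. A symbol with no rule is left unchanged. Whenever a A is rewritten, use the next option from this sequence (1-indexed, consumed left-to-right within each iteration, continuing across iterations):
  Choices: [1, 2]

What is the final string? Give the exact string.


Answer: DED

Derivation:
Step 0: AD
Step 1: AD  (used choices [1])
Step 2: DED  (used choices [2])
Step 3: DED  (used choices [])


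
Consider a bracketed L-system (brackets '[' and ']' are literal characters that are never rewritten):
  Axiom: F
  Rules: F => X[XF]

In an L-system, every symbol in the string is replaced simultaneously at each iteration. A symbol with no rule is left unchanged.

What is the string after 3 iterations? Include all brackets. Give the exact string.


Step 0: F
Step 1: X[XF]
Step 2: X[XX[XF]]
Step 3: X[XX[XX[XF]]]

Answer: X[XX[XX[XF]]]


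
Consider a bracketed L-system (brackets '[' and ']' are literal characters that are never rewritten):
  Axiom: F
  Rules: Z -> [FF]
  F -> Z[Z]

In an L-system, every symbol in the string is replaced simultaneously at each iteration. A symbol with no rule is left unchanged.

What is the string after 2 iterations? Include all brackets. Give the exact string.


Step 0: F
Step 1: Z[Z]
Step 2: [FF][[FF]]

Answer: [FF][[FF]]


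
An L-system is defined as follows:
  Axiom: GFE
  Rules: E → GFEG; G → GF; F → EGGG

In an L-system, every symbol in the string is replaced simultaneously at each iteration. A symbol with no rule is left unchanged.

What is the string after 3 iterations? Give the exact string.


Answer: GFEGGGGFEGGFGFGFGFEGGGGFEGGFGFEGGGGFEGGGGFEGGGGFEGGGGFEGGFGFGFGFEGGGGFEGGFGFEGGG

Derivation:
Step 0: GFE
Step 1: GFEGGGGFEG
Step 2: GFEGGGGFEGGFGFGFGFEGGGGFEGGF
Step 3: GFEGGGGFEGGFGFGFGFEGGGGFEGGFGFEGGGGFEGGGGFEGGGGFEGGGGFEGGFGFGFGFEGGGGFEGGFGFEGGG


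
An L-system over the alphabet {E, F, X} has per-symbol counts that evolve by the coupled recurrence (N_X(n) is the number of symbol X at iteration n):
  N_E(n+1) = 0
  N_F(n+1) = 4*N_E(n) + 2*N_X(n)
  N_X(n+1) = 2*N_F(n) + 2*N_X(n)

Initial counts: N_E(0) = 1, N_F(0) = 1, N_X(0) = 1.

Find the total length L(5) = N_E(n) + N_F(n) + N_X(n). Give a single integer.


Step 0: N_E=1, N_F=1, N_X=1, L=3
Step 1: N_E=0, N_F=6, N_X=4, L=10
Step 2: N_E=0, N_F=8, N_X=20, L=28
Step 3: N_E=0, N_F=40, N_X=56, L=96
Step 4: N_E=0, N_F=112, N_X=192, L=304
Step 5: N_E=0, N_F=384, N_X=608, L=992

Answer: 992


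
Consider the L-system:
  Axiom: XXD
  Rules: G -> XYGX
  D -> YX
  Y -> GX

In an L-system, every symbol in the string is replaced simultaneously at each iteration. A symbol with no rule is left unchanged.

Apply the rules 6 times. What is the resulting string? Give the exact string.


Answer: XXXXGXXYGXXXXXYGXXXGXXYGXXXXXX

Derivation:
Step 0: XXD
Step 1: XXYX
Step 2: XXGXX
Step 3: XXXYGXXX
Step 4: XXXGXXYGXXXX
Step 5: XXXXYGXXXGXXYGXXXXX
Step 6: XXXXGXXYGXXXXXYGXXXGXXYGXXXXXX


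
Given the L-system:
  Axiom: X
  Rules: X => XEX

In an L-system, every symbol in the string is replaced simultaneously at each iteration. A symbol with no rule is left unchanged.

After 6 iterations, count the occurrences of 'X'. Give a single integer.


Step 0: X  (1 'X')
Step 1: XEX  (2 'X')
Step 2: XEXEXEX  (4 'X')
Step 3: XEXEXEXEXEXEXEX  (8 'X')
Step 4: XEXEXEXEXEXEXEXEXEXEXEXEXEXEXEX  (16 'X')
Step 5: XEXEXEXEXEXEXEXEXEXEXEXEXEXEXEXEXEXEXEXEXEXEXEXEXEXEXEXEXEXEXEX  (32 'X')
Step 6: XEXEXEXEXEXEXEXEXEXEXEXEXEXEXEXEXEXEXEXEXEXEXEXEXEXEXEXEXEXEXEXEXEXEXEXEXEXEXEXEXEXEXEXEXEXEXEXEXEXEXEXEXEXEXEXEXEXEXEXEXEXEXEX  (64 'X')

Answer: 64


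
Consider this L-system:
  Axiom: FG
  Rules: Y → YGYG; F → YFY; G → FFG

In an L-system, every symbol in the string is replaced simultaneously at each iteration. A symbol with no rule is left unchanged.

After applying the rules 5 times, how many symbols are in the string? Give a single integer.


Answer: 810

Derivation:
Step 0: length = 2
Step 1: length = 6
Step 2: length = 20
Step 3: length = 70
Step 4: length = 240
Step 5: length = 810


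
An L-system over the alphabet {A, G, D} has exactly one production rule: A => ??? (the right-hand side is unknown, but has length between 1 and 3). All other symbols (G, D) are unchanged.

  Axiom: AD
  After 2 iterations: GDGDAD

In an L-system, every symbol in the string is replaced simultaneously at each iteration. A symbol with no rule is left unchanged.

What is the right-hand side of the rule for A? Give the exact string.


Trying A => GDA:
  Step 0: AD
  Step 1: GDAD
  Step 2: GDGDAD
Matches the given result.

Answer: GDA


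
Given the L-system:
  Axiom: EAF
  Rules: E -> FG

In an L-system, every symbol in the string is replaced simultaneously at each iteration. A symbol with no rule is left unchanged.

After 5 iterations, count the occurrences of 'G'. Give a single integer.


Step 0: EAF  (0 'G')
Step 1: FGAF  (1 'G')
Step 2: FGAF  (1 'G')
Step 3: FGAF  (1 'G')
Step 4: FGAF  (1 'G')
Step 5: FGAF  (1 'G')

Answer: 1


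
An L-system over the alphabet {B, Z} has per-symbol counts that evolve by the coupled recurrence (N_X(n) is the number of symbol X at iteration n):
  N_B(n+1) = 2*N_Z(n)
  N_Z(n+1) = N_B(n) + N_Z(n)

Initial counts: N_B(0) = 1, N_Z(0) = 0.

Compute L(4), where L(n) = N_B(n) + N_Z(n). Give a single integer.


Answer: 11

Derivation:
Step 0: N_B=1, N_Z=0, L=1
Step 1: N_B=0, N_Z=1, L=1
Step 2: N_B=2, N_Z=1, L=3
Step 3: N_B=2, N_Z=3, L=5
Step 4: N_B=6, N_Z=5, L=11


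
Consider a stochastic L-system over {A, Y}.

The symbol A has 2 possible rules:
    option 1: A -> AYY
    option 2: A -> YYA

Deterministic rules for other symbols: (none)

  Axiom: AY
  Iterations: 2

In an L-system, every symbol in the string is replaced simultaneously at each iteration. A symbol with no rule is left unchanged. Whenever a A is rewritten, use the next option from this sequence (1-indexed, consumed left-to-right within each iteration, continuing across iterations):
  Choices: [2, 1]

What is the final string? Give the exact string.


Answer: YYAYYY

Derivation:
Step 0: AY
Step 1: YYAY  (used choices [2])
Step 2: YYAYYY  (used choices [1])


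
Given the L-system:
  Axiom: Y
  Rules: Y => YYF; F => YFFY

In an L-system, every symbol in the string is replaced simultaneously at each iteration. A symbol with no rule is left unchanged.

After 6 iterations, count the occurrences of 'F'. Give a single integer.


Answer: 560

Derivation:
Final string: YYFYYFYFFYYYFYYFYFFYYYFYFFYYFFYYYFYYFYYFYFFYYYFYYFYFFYYYFYFFYYFFYYYFYYFYYFYFFYYYFYFFYYFFYYYFYYFYFFYYFFYYYFYYFYYFYFFYYYFYYFYFFYYYFYYFYFFYYYFYFFYYFFYYYFYYFYYFYFFYYYFYYFYFFYYYFYFFYYFFYYYFYYFYYFYFFYYYFYFFYYFFYYYFYYFYFFYYFFYYYFYYFYYFYFFYYYFYYFYFFYYYFYYFYFFYYYFYFFYYFFYYYFYYFYYFYFFYYYFYFFYYFFYYYFYYFYFFYYFFYYYFYYFYYFYFFYYYFYYFYFFYYYFYFFYYFFYYYFYYFYFFYYFFYYYFYYFYYFYFFYYYFYYFYFFYYYFYYFYFFYYYFYFFYYFFYYYFYYFYYFYFFYYYFYYFYFFYYYFYFFYYFFYYYFYYFYYFYFFYYYFYYFYFFYYYFYFFYYFFYYYFYYFYYFYFFYYYFYFFYYFFYYYFYYFYFFYYFFYYYFYYFYYFYFFYYYFYYFYFFYYYFYYFYFFYYYFYFFYYFFYYYFYYFYYFYFFYYYFYYFYFFYYYFYFFYYFFYYYFYYFYYFYFFYYYFYFFYYFFYYYFYYFYFFYYFFYYYFYYFYYFYFFYYYFYYFYFFYYYFYYFYFFYYYFYFFYYFFYYYFYYFYYFYFFYYYFYFFYYFFYYYFYYFYFFYYFFYYYFYYFYYFYFFYYYFYYFYFFYYYFYFFYYFFYYYFYYFYFFYYFFYYYFYYFYYFYFFYYYFYYFYFFYYYFYYFYFFYYYFYFFYYFFYYYFYYFYYFYFFYYYFYYFYFFYYYFYFFYYFFYYYFYYFYYFYFFYYYFYYFYFFYYYFYFFYYFFYYYFYYFYYFYFFYYYFYFFYYFFYYYFYYFYFFYYFFYYYFYYFYYFYFFYYYFYYFYFFYYYFYYFYFFYYYFYFFYYFFYYYFYYFYYFYFFYYYFYFFYYFFYYYFYYFYFFYYFFYYYFYYFYYFYFFYYYFYYFYFFYYYFYFFYYFFYYYFYYFYFFYYFFYYYFYYFYYFYFFYYYFYYFYFFYYYFYYFYFFYYYFYFFYYFFYYYFYYFYYFYFFYYYFYYFYFFYYYFYFFYYFFYYYFYYFYYFYFFYYYFYFFYYFFYYYFYYFYFFYYFFYYYFYYFYYFYFFYYYFYYFYFFYYYFYFFYYFFYYYFYYFYFFYYFFYYYFYYFYYFYFFYYYFYYFYFFYYYFYYFYFFYYYFYFFYYFFYYYFYYFYYFYFFYYYFYYFYFFYYYFYFFYYFFYYYFYYFYYFYFFYYYFYYFYFFYYYFYFFYYFFYYYFYYFYYFYFFYYYFYFFYYFFYYYFYYFYFFYYFFYYYFYYFYYFYFFY
Count of 'F': 560


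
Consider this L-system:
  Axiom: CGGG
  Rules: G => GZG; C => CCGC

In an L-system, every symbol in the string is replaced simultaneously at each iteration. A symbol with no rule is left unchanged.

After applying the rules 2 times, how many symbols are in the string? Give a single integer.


Step 0: length = 4
Step 1: length = 13
Step 2: length = 36

Answer: 36


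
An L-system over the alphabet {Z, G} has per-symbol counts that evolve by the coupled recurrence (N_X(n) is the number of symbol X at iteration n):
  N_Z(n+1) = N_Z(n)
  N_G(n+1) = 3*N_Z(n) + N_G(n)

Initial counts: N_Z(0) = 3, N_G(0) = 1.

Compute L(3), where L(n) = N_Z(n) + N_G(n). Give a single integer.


Step 0: N_Z=3, N_G=1, L=4
Step 1: N_Z=3, N_G=10, L=13
Step 2: N_Z=3, N_G=19, L=22
Step 3: N_Z=3, N_G=28, L=31

Answer: 31


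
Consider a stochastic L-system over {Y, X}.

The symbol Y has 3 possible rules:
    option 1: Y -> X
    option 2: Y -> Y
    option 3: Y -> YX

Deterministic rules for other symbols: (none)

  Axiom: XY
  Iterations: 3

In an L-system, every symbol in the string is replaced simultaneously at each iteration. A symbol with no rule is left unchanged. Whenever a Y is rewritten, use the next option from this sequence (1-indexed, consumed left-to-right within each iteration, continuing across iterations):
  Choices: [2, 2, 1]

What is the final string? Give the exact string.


Answer: XX

Derivation:
Step 0: XY
Step 1: XY  (used choices [2])
Step 2: XY  (used choices [2])
Step 3: XX  (used choices [1])


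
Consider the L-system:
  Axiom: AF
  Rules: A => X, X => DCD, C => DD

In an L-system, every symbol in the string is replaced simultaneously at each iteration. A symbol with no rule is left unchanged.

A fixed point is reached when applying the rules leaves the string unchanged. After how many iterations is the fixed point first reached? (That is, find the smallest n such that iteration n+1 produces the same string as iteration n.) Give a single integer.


Step 0: AF
Step 1: XF
Step 2: DCDF
Step 3: DDDDF
Step 4: DDDDF  (unchanged — fixed point at step 3)

Answer: 3


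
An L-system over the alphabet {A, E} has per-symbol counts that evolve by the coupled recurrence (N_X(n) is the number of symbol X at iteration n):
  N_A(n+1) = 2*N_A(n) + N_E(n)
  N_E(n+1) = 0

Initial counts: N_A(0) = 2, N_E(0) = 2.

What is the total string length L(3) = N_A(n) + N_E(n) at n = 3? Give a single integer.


Step 0: N_A=2, N_E=2, L=4
Step 1: N_A=6, N_E=0, L=6
Step 2: N_A=12, N_E=0, L=12
Step 3: N_A=24, N_E=0, L=24

Answer: 24


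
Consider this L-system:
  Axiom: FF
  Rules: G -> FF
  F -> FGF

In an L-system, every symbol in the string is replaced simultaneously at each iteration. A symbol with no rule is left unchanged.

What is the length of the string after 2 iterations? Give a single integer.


Answer: 16

Derivation:
Step 0: length = 2
Step 1: length = 6
Step 2: length = 16


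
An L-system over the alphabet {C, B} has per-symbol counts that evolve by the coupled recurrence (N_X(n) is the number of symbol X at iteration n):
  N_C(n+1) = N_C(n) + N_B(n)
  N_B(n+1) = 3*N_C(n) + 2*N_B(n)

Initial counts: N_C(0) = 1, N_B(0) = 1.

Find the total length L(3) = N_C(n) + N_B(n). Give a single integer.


Step 0: N_C=1, N_B=1, L=2
Step 1: N_C=2, N_B=5, L=7
Step 2: N_C=7, N_B=16, L=23
Step 3: N_C=23, N_B=53, L=76

Answer: 76


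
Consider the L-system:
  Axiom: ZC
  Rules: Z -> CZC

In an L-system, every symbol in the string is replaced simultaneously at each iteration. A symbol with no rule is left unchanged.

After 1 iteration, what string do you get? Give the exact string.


Step 0: ZC
Step 1: CZCC

Answer: CZCC


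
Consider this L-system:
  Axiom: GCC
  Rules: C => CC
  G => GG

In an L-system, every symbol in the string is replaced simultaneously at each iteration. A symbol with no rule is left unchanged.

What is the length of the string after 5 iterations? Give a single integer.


Answer: 96

Derivation:
Step 0: length = 3
Step 1: length = 6
Step 2: length = 12
Step 3: length = 24
Step 4: length = 48
Step 5: length = 96


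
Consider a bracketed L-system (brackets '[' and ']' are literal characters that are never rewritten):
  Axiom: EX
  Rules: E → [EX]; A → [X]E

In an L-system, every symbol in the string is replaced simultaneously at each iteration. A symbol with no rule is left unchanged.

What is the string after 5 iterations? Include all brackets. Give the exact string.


Answer: [[[[[EX]X]X]X]X]X

Derivation:
Step 0: EX
Step 1: [EX]X
Step 2: [[EX]X]X
Step 3: [[[EX]X]X]X
Step 4: [[[[EX]X]X]X]X
Step 5: [[[[[EX]X]X]X]X]X


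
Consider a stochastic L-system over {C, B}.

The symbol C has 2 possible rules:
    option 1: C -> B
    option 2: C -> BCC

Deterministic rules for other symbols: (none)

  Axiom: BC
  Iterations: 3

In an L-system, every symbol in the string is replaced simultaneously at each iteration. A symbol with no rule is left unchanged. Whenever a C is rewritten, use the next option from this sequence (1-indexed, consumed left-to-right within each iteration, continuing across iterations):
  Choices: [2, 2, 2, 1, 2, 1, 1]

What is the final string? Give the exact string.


Answer: BBBBBCCBBB

Derivation:
Step 0: BC
Step 1: BBCC  (used choices [2])
Step 2: BBBCCBCC  (used choices [2, 2])
Step 3: BBBBBCCBBB  (used choices [1, 2, 1, 1])


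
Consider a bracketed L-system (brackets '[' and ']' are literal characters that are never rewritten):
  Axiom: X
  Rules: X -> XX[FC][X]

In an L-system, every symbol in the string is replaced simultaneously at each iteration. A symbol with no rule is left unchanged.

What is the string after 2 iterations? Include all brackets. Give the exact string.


Answer: XX[FC][X]XX[FC][X][FC][XX[FC][X]]

Derivation:
Step 0: X
Step 1: XX[FC][X]
Step 2: XX[FC][X]XX[FC][X][FC][XX[FC][X]]


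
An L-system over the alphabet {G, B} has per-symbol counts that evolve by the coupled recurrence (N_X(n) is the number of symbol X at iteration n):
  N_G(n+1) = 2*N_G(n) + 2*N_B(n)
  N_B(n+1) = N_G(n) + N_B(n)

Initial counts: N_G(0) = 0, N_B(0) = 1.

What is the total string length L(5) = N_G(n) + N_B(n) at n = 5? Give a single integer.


Step 0: N_G=0, N_B=1, L=1
Step 1: N_G=2, N_B=1, L=3
Step 2: N_G=6, N_B=3, L=9
Step 3: N_G=18, N_B=9, L=27
Step 4: N_G=54, N_B=27, L=81
Step 5: N_G=162, N_B=81, L=243

Answer: 243


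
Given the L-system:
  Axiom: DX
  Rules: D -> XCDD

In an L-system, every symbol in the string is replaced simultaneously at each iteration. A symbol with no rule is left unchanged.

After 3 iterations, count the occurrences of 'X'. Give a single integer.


Answer: 8

Derivation:
Step 0: DX  (1 'X')
Step 1: XCDDX  (2 'X')
Step 2: XCXCDDXCDDX  (4 'X')
Step 3: XCXCXCDDXCDDXCXCDDXCDDX  (8 'X')


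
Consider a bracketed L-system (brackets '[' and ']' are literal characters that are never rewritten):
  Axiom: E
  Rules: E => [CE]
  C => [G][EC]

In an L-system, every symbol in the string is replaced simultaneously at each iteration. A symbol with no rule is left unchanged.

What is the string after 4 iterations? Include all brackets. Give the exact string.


Answer: [[G][[[G][EC][CE]][G][[CE][G][EC]]][[G][[CE][G][EC]][[G][EC][CE]]]]

Derivation:
Step 0: E
Step 1: [CE]
Step 2: [[G][EC][CE]]
Step 3: [[G][[CE][G][EC]][[G][EC][CE]]]
Step 4: [[G][[[G][EC][CE]][G][[CE][G][EC]]][[G][[CE][G][EC]][[G][EC][CE]]]]


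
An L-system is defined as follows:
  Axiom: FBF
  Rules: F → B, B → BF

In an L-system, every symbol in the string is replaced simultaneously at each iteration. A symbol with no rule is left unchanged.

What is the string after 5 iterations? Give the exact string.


Step 0: FBF
Step 1: BBFB
Step 2: BFBFBBF
Step 3: BFBBFBBFBFB
Step 4: BFBBFBFBBFBFBBFBBF
Step 5: BFBBFBFBBFBBFBFBBFBBFBFBBFBFB

Answer: BFBBFBFBBFBBFBFBBFBBFBFBBFBFB


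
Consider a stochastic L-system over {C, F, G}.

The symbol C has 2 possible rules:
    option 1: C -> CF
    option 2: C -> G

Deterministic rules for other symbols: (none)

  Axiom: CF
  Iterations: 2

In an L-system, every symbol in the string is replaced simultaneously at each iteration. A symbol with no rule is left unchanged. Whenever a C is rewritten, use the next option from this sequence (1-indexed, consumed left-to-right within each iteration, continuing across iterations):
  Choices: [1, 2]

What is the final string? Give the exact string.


Answer: GFF

Derivation:
Step 0: CF
Step 1: CFF  (used choices [1])
Step 2: GFF  (used choices [2])


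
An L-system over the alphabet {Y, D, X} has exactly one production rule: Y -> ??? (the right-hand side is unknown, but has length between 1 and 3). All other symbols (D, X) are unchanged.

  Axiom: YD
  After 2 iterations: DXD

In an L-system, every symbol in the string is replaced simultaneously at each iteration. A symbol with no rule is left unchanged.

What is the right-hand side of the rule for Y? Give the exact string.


Trying Y -> DX:
  Step 0: YD
  Step 1: DXD
  Step 2: DXD
Matches the given result.

Answer: DX


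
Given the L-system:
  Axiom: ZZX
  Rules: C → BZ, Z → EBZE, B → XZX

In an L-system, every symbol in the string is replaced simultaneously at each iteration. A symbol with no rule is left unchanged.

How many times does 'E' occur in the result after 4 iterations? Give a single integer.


Answer: 28

Derivation:
Step 0: ZZX  (0 'E')
Step 1: EBZEEBZEX  (4 'E')
Step 2: EXZXEBZEEEXZXEBZEEX  (8 'E')
Step 3: EXEBZEXEXZXEBZEEEEXEBZEXEXZXEBZEEEX  (16 'E')
Step 4: EXEXZXEBZEEXEXEBZEXEXZXEBZEEEEEXEXZXEBZEEXEXEBZEXEXZXEBZEEEEX  (28 'E')


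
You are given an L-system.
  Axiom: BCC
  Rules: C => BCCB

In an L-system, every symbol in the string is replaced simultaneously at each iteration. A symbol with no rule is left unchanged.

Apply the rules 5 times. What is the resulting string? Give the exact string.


Answer: BBBBBBCCBBCCBBBBCCBBCCBBBBBBCCBBCCBBBBCCBBCCBBBBBBBBCCBBCCBBBBCCBBCCBBBBBBCCBBCCBBBBCCBBCCBBBBBBBBBBCCBBCCBBBBCCBBCCBBBBBBCCBBCCBBBBCCBBCCBBBBBBBBCCBBCCBBBBCCBBCCBBBBBBCCBBCCBBBBCCBBCCBBBBB

Derivation:
Step 0: BCC
Step 1: BBCCBBCCB
Step 2: BBBCCBBCCBBBBCCBBCCBB
Step 3: BBBBCCBBCCBBBBCCBBCCBBBBBBCCBBCCBBBBCCBBCCBBB
Step 4: BBBBBCCBBCCBBBBCCBBCCBBBBBBCCBBCCBBBBCCBBCCBBBBBBBBCCBBCCBBBBCCBBCCBBBBBBCCBBCCBBBBCCBBCCBBBB
Step 5: BBBBBBCCBBCCBBBBCCBBCCBBBBBBCCBBCCBBBBCCBBCCBBBBBBBBCCBBCCBBBBCCBBCCBBBBBBCCBBCCBBBBCCBBCCBBBBBBBBBBCCBBCCBBBBCCBBCCBBBBBBCCBBCCBBBBCCBBCCBBBBBBBBCCBBCCBBBBCCBBCCBBBBBBCCBBCCBBBBCCBBCCBBBBB


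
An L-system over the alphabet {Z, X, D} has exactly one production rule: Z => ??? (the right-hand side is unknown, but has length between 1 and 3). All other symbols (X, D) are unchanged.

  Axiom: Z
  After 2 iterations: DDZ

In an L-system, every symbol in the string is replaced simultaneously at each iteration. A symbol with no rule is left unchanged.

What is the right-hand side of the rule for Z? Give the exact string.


Answer: DZ

Derivation:
Trying Z => DZ:
  Step 0: Z
  Step 1: DZ
  Step 2: DDZ
Matches the given result.


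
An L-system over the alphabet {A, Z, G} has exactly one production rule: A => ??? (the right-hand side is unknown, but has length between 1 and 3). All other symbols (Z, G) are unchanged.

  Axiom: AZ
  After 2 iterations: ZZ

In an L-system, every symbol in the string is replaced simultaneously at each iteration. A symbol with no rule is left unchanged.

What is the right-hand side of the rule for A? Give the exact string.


Trying A => Z:
  Step 0: AZ
  Step 1: ZZ
  Step 2: ZZ
Matches the given result.

Answer: Z


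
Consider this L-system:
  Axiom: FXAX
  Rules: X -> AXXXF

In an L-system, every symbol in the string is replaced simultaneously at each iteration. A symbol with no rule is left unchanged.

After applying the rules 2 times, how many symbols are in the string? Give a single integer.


Answer: 36

Derivation:
Step 0: length = 4
Step 1: length = 12
Step 2: length = 36


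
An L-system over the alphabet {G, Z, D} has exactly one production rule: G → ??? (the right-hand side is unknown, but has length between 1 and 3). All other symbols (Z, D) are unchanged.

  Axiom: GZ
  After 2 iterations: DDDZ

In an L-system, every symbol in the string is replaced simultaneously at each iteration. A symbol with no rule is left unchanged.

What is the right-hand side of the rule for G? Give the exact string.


Answer: DDD

Derivation:
Trying G → DDD:
  Step 0: GZ
  Step 1: DDDZ
  Step 2: DDDZ
Matches the given result.


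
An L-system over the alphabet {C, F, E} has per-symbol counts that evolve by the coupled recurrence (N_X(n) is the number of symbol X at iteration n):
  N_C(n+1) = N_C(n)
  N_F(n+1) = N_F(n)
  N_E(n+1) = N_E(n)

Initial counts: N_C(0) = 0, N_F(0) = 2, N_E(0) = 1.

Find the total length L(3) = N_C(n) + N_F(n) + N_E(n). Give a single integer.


Step 0: N_C=0, N_F=2, N_E=1, L=3
Step 1: N_C=0, N_F=2, N_E=1, L=3
Step 2: N_C=0, N_F=2, N_E=1, L=3
Step 3: N_C=0, N_F=2, N_E=1, L=3

Answer: 3


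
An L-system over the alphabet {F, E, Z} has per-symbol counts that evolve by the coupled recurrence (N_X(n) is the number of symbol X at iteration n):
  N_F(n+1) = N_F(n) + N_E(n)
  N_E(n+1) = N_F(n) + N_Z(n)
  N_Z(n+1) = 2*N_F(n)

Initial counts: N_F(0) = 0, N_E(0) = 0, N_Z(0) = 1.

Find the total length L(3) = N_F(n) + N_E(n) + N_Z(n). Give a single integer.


Step 0: N_F=0, N_E=0, N_Z=1, L=1
Step 1: N_F=0, N_E=1, N_Z=0, L=1
Step 2: N_F=1, N_E=0, N_Z=0, L=1
Step 3: N_F=1, N_E=1, N_Z=2, L=4

Answer: 4


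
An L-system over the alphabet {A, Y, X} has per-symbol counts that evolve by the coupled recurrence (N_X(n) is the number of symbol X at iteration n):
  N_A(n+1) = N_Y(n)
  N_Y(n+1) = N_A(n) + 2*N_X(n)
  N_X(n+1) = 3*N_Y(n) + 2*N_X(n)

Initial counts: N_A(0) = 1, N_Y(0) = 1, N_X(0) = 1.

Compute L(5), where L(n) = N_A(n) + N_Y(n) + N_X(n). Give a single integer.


Answer: 1713

Derivation:
Step 0: N_A=1, N_Y=1, N_X=1, L=3
Step 1: N_A=1, N_Y=3, N_X=5, L=9
Step 2: N_A=3, N_Y=11, N_X=19, L=33
Step 3: N_A=11, N_Y=41, N_X=71, L=123
Step 4: N_A=41, N_Y=153, N_X=265, L=459
Step 5: N_A=153, N_Y=571, N_X=989, L=1713


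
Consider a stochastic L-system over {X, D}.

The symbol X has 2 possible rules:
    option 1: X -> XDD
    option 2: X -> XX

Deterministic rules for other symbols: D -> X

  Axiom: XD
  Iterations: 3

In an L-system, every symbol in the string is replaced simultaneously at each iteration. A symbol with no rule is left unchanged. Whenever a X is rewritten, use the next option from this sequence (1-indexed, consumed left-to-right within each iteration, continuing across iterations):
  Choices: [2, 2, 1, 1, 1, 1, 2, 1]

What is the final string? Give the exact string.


Step 0: XD
Step 1: XXX  (used choices [2])
Step 2: XXXDDXDD  (used choices [2, 1, 1])
Step 3: XDDXDDXXXXXDDXX  (used choices [1, 1, 2, 1])

Answer: XDDXDDXXXXXDDXX


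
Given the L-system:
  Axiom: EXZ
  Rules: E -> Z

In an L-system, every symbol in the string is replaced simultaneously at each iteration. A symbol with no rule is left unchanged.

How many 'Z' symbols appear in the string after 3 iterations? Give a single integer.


Step 0: EXZ  (1 'Z')
Step 1: ZXZ  (2 'Z')
Step 2: ZXZ  (2 'Z')
Step 3: ZXZ  (2 'Z')

Answer: 2


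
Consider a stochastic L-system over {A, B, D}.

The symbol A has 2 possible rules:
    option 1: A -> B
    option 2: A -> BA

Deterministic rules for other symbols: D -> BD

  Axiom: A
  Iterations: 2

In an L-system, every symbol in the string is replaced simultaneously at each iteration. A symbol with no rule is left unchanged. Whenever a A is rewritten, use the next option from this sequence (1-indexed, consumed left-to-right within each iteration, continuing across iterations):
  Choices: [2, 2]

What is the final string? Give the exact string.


Step 0: A
Step 1: BA  (used choices [2])
Step 2: BBA  (used choices [2])

Answer: BBA


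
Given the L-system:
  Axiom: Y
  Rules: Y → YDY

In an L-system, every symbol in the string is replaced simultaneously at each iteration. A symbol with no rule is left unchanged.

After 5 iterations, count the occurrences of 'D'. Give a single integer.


Step 0: Y  (0 'D')
Step 1: YDY  (1 'D')
Step 2: YDYDYDY  (3 'D')
Step 3: YDYDYDYDYDYDYDY  (7 'D')
Step 4: YDYDYDYDYDYDYDYDYDYDYDYDYDYDYDY  (15 'D')
Step 5: YDYDYDYDYDYDYDYDYDYDYDYDYDYDYDYDYDYDYDYDYDYDYDYDYDYDYDYDYDYDYDY  (31 'D')

Answer: 31


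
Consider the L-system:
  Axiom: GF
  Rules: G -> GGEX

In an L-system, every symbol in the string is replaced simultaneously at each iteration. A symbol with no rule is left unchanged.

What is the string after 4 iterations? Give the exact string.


Answer: GGEXGGEXEXGGEXGGEXEXEXGGEXGGEXEXGGEXGGEXEXEXEXF

Derivation:
Step 0: GF
Step 1: GGEXF
Step 2: GGEXGGEXEXF
Step 3: GGEXGGEXEXGGEXGGEXEXEXF
Step 4: GGEXGGEXEXGGEXGGEXEXEXGGEXGGEXEXGGEXGGEXEXEXEXF


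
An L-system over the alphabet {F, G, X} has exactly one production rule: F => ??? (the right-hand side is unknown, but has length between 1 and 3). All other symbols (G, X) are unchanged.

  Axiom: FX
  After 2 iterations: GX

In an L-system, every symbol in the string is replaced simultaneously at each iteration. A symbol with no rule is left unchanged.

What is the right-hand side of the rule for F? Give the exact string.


Answer: G

Derivation:
Trying F => G:
  Step 0: FX
  Step 1: GX
  Step 2: GX
Matches the given result.


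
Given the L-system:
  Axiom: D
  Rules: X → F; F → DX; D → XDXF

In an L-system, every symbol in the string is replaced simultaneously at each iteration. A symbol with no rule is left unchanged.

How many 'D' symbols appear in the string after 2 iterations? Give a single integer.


Answer: 2

Derivation:
Step 0: D  (1 'D')
Step 1: XDXF  (1 'D')
Step 2: FXDXFFDX  (2 'D')


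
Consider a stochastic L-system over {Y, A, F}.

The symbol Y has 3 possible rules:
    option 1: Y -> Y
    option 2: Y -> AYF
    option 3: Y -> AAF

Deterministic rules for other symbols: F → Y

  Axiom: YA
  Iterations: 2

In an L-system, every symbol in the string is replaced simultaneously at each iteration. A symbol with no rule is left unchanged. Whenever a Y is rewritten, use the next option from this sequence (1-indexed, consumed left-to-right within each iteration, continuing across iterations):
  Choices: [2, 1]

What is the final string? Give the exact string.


Answer: AYYA

Derivation:
Step 0: YA
Step 1: AYFA  (used choices [2])
Step 2: AYYA  (used choices [1])


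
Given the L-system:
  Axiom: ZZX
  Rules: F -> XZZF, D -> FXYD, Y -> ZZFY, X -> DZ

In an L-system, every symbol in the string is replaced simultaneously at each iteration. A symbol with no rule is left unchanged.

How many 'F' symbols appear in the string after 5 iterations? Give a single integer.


Step 0: ZZX  (0 'F')
Step 1: ZZDZ  (0 'F')
Step 2: ZZFXYDZ  (1 'F')
Step 3: ZZXZZFDZZZFYFXYDZ  (3 'F')
Step 4: ZZDZZZXZZFFXYDZZZXZZFZZFYXZZFDZZZFYFXYDZ  (7 'F')
Step 5: ZZFXYDZZZDZZZXZZFXZZFDZZZFYFXYDZZZDZZZXZZFZZXZZFZZFYDZZZXZZFFXYDZZZXZZFZZFYXZZFDZZZFYFXYDZ  (15 'F')

Answer: 15


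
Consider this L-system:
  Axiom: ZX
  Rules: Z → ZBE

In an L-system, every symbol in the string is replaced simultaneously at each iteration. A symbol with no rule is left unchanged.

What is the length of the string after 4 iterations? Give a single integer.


Step 0: length = 2
Step 1: length = 4
Step 2: length = 6
Step 3: length = 8
Step 4: length = 10

Answer: 10


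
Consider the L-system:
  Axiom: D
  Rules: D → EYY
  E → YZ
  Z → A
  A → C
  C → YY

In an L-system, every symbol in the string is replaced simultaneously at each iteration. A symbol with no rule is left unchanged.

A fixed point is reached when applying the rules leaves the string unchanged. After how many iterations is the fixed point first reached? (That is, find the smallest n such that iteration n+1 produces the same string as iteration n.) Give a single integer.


Step 0: D
Step 1: EYY
Step 2: YZYY
Step 3: YAYY
Step 4: YCYY
Step 5: YYYYY
Step 6: YYYYY  (unchanged — fixed point at step 5)

Answer: 5


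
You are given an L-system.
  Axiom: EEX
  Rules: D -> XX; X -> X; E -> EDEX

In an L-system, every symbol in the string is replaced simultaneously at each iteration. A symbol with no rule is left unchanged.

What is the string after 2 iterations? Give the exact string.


Answer: EDEXXXEDEXXEDEXXXEDEXXX

Derivation:
Step 0: EEX
Step 1: EDEXEDEXX
Step 2: EDEXXXEDEXXEDEXXXEDEXXX


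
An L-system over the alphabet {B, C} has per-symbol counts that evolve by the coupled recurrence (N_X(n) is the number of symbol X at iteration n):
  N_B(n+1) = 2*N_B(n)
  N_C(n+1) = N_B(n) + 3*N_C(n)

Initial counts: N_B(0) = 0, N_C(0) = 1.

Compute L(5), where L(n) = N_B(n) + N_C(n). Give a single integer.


Step 0: N_B=0, N_C=1, L=1
Step 1: N_B=0, N_C=3, L=3
Step 2: N_B=0, N_C=9, L=9
Step 3: N_B=0, N_C=27, L=27
Step 4: N_B=0, N_C=81, L=81
Step 5: N_B=0, N_C=243, L=243

Answer: 243


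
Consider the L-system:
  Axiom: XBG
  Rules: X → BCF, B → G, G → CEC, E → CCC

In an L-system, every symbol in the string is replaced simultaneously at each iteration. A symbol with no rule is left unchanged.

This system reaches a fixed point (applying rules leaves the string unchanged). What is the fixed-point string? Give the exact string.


Step 0: XBG
Step 1: BCFGCEC
Step 2: GCFCECCCCCC
Step 3: CECCFCCCCCCCCCC
Step 4: CCCCCCFCCCCCCCCCC
Step 5: CCCCCCFCCCCCCCCCC  (unchanged — fixed point at step 4)

Answer: CCCCCCFCCCCCCCCCC


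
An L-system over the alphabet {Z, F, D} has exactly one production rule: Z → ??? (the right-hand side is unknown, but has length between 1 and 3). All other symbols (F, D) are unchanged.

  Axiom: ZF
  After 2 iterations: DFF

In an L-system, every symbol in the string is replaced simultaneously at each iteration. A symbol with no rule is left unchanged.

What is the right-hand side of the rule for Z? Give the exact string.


Trying Z → DF:
  Step 0: ZF
  Step 1: DFF
  Step 2: DFF
Matches the given result.

Answer: DF


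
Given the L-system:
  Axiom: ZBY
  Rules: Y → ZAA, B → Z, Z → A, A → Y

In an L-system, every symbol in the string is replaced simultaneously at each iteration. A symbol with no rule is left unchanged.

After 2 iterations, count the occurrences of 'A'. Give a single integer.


Answer: 2

Derivation:
Step 0: ZBY  (0 'A')
Step 1: AZZAA  (3 'A')
Step 2: YAAYY  (2 'A')


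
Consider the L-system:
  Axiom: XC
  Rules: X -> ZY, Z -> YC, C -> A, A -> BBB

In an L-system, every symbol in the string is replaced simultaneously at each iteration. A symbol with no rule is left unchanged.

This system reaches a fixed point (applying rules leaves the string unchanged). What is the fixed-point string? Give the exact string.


Answer: YBBBYBBB

Derivation:
Step 0: XC
Step 1: ZYA
Step 2: YCYBBB
Step 3: YAYBBB
Step 4: YBBBYBBB
Step 5: YBBBYBBB  (unchanged — fixed point at step 4)


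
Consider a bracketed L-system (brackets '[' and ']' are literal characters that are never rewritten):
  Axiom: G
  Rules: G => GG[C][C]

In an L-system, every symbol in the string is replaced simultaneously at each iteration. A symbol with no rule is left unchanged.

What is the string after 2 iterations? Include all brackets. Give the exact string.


Answer: GG[C][C]GG[C][C][C][C]

Derivation:
Step 0: G
Step 1: GG[C][C]
Step 2: GG[C][C]GG[C][C][C][C]


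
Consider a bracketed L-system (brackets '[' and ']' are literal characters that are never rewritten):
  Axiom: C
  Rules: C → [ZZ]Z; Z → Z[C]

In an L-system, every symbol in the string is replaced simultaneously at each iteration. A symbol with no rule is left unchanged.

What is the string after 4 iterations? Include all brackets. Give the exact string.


Answer: [Z[C][[ZZ]Z][[Z[C]Z[C]]Z[C]]Z[C][[ZZ]Z][[Z[C]Z[C]]Z[C]]]Z[C][[ZZ]Z][[Z[C]Z[C]]Z[C]]

Derivation:
Step 0: C
Step 1: [ZZ]Z
Step 2: [Z[C]Z[C]]Z[C]
Step 3: [Z[C][[ZZ]Z]Z[C][[ZZ]Z]]Z[C][[ZZ]Z]
Step 4: [Z[C][[ZZ]Z][[Z[C]Z[C]]Z[C]]Z[C][[ZZ]Z][[Z[C]Z[C]]Z[C]]]Z[C][[ZZ]Z][[Z[C]Z[C]]Z[C]]


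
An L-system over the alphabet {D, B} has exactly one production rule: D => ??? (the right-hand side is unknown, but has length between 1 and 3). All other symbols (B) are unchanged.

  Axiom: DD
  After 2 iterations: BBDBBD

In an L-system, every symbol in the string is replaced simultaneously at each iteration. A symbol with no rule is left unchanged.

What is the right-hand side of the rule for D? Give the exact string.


Trying D => BD:
  Step 0: DD
  Step 1: BDBD
  Step 2: BBDBBD
Matches the given result.

Answer: BD
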